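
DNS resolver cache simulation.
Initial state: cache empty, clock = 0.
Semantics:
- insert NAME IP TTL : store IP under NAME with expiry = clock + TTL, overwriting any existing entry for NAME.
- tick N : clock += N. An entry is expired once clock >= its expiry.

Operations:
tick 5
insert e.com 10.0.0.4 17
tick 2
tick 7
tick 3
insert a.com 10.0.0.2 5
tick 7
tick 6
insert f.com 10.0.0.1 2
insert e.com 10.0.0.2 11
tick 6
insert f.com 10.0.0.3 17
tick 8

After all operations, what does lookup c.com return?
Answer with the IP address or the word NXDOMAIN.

Op 1: tick 5 -> clock=5.
Op 2: insert e.com -> 10.0.0.4 (expiry=5+17=22). clock=5
Op 3: tick 2 -> clock=7.
Op 4: tick 7 -> clock=14.
Op 5: tick 3 -> clock=17.
Op 6: insert a.com -> 10.0.0.2 (expiry=17+5=22). clock=17
Op 7: tick 7 -> clock=24. purged={a.com,e.com}
Op 8: tick 6 -> clock=30.
Op 9: insert f.com -> 10.0.0.1 (expiry=30+2=32). clock=30
Op 10: insert e.com -> 10.0.0.2 (expiry=30+11=41). clock=30
Op 11: tick 6 -> clock=36. purged={f.com}
Op 12: insert f.com -> 10.0.0.3 (expiry=36+17=53). clock=36
Op 13: tick 8 -> clock=44. purged={e.com}
lookup c.com: not in cache (expired or never inserted)

Answer: NXDOMAIN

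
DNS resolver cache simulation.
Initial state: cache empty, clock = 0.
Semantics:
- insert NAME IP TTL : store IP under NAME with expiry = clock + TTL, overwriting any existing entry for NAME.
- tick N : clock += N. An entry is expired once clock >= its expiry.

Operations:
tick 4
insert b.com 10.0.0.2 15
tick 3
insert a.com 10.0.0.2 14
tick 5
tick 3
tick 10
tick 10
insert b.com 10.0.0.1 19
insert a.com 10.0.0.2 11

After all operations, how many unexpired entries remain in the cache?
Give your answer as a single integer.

Op 1: tick 4 -> clock=4.
Op 2: insert b.com -> 10.0.0.2 (expiry=4+15=19). clock=4
Op 3: tick 3 -> clock=7.
Op 4: insert a.com -> 10.0.0.2 (expiry=7+14=21). clock=7
Op 5: tick 5 -> clock=12.
Op 6: tick 3 -> clock=15.
Op 7: tick 10 -> clock=25. purged={a.com,b.com}
Op 8: tick 10 -> clock=35.
Op 9: insert b.com -> 10.0.0.1 (expiry=35+19=54). clock=35
Op 10: insert a.com -> 10.0.0.2 (expiry=35+11=46). clock=35
Final cache (unexpired): {a.com,b.com} -> size=2

Answer: 2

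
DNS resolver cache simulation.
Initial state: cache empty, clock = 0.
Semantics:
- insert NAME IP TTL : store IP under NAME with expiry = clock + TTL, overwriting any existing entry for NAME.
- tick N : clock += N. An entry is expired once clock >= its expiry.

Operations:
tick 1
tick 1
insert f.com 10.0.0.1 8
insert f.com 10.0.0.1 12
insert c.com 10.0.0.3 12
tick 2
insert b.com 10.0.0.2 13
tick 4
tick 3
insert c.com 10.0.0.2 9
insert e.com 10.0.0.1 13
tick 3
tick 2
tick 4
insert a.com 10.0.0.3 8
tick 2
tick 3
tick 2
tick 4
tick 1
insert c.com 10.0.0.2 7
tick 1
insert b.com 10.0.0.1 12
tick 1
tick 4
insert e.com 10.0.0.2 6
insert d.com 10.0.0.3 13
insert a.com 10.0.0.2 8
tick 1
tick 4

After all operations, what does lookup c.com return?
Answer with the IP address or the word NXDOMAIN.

Op 1: tick 1 -> clock=1.
Op 2: tick 1 -> clock=2.
Op 3: insert f.com -> 10.0.0.1 (expiry=2+8=10). clock=2
Op 4: insert f.com -> 10.0.0.1 (expiry=2+12=14). clock=2
Op 5: insert c.com -> 10.0.0.3 (expiry=2+12=14). clock=2
Op 6: tick 2 -> clock=4.
Op 7: insert b.com -> 10.0.0.2 (expiry=4+13=17). clock=4
Op 8: tick 4 -> clock=8.
Op 9: tick 3 -> clock=11.
Op 10: insert c.com -> 10.0.0.2 (expiry=11+9=20). clock=11
Op 11: insert e.com -> 10.0.0.1 (expiry=11+13=24). clock=11
Op 12: tick 3 -> clock=14. purged={f.com}
Op 13: tick 2 -> clock=16.
Op 14: tick 4 -> clock=20. purged={b.com,c.com}
Op 15: insert a.com -> 10.0.0.3 (expiry=20+8=28). clock=20
Op 16: tick 2 -> clock=22.
Op 17: tick 3 -> clock=25. purged={e.com}
Op 18: tick 2 -> clock=27.
Op 19: tick 4 -> clock=31. purged={a.com}
Op 20: tick 1 -> clock=32.
Op 21: insert c.com -> 10.0.0.2 (expiry=32+7=39). clock=32
Op 22: tick 1 -> clock=33.
Op 23: insert b.com -> 10.0.0.1 (expiry=33+12=45). clock=33
Op 24: tick 1 -> clock=34.
Op 25: tick 4 -> clock=38.
Op 26: insert e.com -> 10.0.0.2 (expiry=38+6=44). clock=38
Op 27: insert d.com -> 10.0.0.3 (expiry=38+13=51). clock=38
Op 28: insert a.com -> 10.0.0.2 (expiry=38+8=46). clock=38
Op 29: tick 1 -> clock=39. purged={c.com}
Op 30: tick 4 -> clock=43.
lookup c.com: not in cache (expired or never inserted)

Answer: NXDOMAIN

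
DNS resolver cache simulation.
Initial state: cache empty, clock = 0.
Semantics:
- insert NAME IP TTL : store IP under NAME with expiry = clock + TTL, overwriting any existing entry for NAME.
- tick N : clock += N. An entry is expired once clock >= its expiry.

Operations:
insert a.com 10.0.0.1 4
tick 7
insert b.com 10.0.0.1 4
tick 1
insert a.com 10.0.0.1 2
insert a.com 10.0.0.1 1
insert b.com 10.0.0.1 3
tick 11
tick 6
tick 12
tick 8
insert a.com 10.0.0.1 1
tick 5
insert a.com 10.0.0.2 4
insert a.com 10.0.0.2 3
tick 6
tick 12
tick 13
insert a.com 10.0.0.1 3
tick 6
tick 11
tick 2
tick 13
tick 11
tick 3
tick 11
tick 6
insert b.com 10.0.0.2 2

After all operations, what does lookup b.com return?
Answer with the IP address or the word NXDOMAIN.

Answer: 10.0.0.2

Derivation:
Op 1: insert a.com -> 10.0.0.1 (expiry=0+4=4). clock=0
Op 2: tick 7 -> clock=7. purged={a.com}
Op 3: insert b.com -> 10.0.0.1 (expiry=7+4=11). clock=7
Op 4: tick 1 -> clock=8.
Op 5: insert a.com -> 10.0.0.1 (expiry=8+2=10). clock=8
Op 6: insert a.com -> 10.0.0.1 (expiry=8+1=9). clock=8
Op 7: insert b.com -> 10.0.0.1 (expiry=8+3=11). clock=8
Op 8: tick 11 -> clock=19. purged={a.com,b.com}
Op 9: tick 6 -> clock=25.
Op 10: tick 12 -> clock=37.
Op 11: tick 8 -> clock=45.
Op 12: insert a.com -> 10.0.0.1 (expiry=45+1=46). clock=45
Op 13: tick 5 -> clock=50. purged={a.com}
Op 14: insert a.com -> 10.0.0.2 (expiry=50+4=54). clock=50
Op 15: insert a.com -> 10.0.0.2 (expiry=50+3=53). clock=50
Op 16: tick 6 -> clock=56. purged={a.com}
Op 17: tick 12 -> clock=68.
Op 18: tick 13 -> clock=81.
Op 19: insert a.com -> 10.0.0.1 (expiry=81+3=84). clock=81
Op 20: tick 6 -> clock=87. purged={a.com}
Op 21: tick 11 -> clock=98.
Op 22: tick 2 -> clock=100.
Op 23: tick 13 -> clock=113.
Op 24: tick 11 -> clock=124.
Op 25: tick 3 -> clock=127.
Op 26: tick 11 -> clock=138.
Op 27: tick 6 -> clock=144.
Op 28: insert b.com -> 10.0.0.2 (expiry=144+2=146). clock=144
lookup b.com: present, ip=10.0.0.2 expiry=146 > clock=144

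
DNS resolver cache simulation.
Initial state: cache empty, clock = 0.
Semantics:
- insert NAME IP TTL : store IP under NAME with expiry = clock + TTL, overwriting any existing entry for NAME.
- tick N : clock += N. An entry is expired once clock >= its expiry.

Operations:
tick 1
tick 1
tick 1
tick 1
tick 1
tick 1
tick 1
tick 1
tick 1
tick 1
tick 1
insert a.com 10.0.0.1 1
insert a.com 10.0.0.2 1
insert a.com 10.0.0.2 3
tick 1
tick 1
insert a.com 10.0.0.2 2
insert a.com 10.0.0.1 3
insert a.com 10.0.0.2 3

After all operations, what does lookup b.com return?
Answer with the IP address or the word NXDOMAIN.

Answer: NXDOMAIN

Derivation:
Op 1: tick 1 -> clock=1.
Op 2: tick 1 -> clock=2.
Op 3: tick 1 -> clock=3.
Op 4: tick 1 -> clock=4.
Op 5: tick 1 -> clock=5.
Op 6: tick 1 -> clock=6.
Op 7: tick 1 -> clock=7.
Op 8: tick 1 -> clock=8.
Op 9: tick 1 -> clock=9.
Op 10: tick 1 -> clock=10.
Op 11: tick 1 -> clock=11.
Op 12: insert a.com -> 10.0.0.1 (expiry=11+1=12). clock=11
Op 13: insert a.com -> 10.0.0.2 (expiry=11+1=12). clock=11
Op 14: insert a.com -> 10.0.0.2 (expiry=11+3=14). clock=11
Op 15: tick 1 -> clock=12.
Op 16: tick 1 -> clock=13.
Op 17: insert a.com -> 10.0.0.2 (expiry=13+2=15). clock=13
Op 18: insert a.com -> 10.0.0.1 (expiry=13+3=16). clock=13
Op 19: insert a.com -> 10.0.0.2 (expiry=13+3=16). clock=13
lookup b.com: not in cache (expired or never inserted)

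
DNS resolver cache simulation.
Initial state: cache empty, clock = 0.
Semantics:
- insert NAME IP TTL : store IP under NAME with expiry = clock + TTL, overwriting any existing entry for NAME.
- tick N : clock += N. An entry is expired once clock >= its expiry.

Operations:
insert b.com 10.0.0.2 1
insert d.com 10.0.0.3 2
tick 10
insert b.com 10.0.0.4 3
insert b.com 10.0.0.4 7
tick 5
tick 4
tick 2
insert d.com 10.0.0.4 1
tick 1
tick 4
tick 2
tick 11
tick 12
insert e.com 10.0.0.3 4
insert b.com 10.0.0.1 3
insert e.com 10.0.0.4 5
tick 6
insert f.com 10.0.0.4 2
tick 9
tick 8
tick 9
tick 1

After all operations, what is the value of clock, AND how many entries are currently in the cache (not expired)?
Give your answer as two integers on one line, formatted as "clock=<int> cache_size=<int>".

Op 1: insert b.com -> 10.0.0.2 (expiry=0+1=1). clock=0
Op 2: insert d.com -> 10.0.0.3 (expiry=0+2=2). clock=0
Op 3: tick 10 -> clock=10. purged={b.com,d.com}
Op 4: insert b.com -> 10.0.0.4 (expiry=10+3=13). clock=10
Op 5: insert b.com -> 10.0.0.4 (expiry=10+7=17). clock=10
Op 6: tick 5 -> clock=15.
Op 7: tick 4 -> clock=19. purged={b.com}
Op 8: tick 2 -> clock=21.
Op 9: insert d.com -> 10.0.0.4 (expiry=21+1=22). clock=21
Op 10: tick 1 -> clock=22. purged={d.com}
Op 11: tick 4 -> clock=26.
Op 12: tick 2 -> clock=28.
Op 13: tick 11 -> clock=39.
Op 14: tick 12 -> clock=51.
Op 15: insert e.com -> 10.0.0.3 (expiry=51+4=55). clock=51
Op 16: insert b.com -> 10.0.0.1 (expiry=51+3=54). clock=51
Op 17: insert e.com -> 10.0.0.4 (expiry=51+5=56). clock=51
Op 18: tick 6 -> clock=57. purged={b.com,e.com}
Op 19: insert f.com -> 10.0.0.4 (expiry=57+2=59). clock=57
Op 20: tick 9 -> clock=66. purged={f.com}
Op 21: tick 8 -> clock=74.
Op 22: tick 9 -> clock=83.
Op 23: tick 1 -> clock=84.
Final clock = 84
Final cache (unexpired): {} -> size=0

Answer: clock=84 cache_size=0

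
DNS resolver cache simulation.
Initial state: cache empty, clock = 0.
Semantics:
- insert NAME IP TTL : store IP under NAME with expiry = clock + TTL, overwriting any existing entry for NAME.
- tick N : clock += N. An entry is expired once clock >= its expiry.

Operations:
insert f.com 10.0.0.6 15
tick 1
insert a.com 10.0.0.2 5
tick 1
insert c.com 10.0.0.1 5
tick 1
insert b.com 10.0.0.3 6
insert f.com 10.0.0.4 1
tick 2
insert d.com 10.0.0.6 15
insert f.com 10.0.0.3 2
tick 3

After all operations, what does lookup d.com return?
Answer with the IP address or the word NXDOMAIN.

Answer: 10.0.0.6

Derivation:
Op 1: insert f.com -> 10.0.0.6 (expiry=0+15=15). clock=0
Op 2: tick 1 -> clock=1.
Op 3: insert a.com -> 10.0.0.2 (expiry=1+5=6). clock=1
Op 4: tick 1 -> clock=2.
Op 5: insert c.com -> 10.0.0.1 (expiry=2+5=7). clock=2
Op 6: tick 1 -> clock=3.
Op 7: insert b.com -> 10.0.0.3 (expiry=3+6=9). clock=3
Op 8: insert f.com -> 10.0.0.4 (expiry=3+1=4). clock=3
Op 9: tick 2 -> clock=5. purged={f.com}
Op 10: insert d.com -> 10.0.0.6 (expiry=5+15=20). clock=5
Op 11: insert f.com -> 10.0.0.3 (expiry=5+2=7). clock=5
Op 12: tick 3 -> clock=8. purged={a.com,c.com,f.com}
lookup d.com: present, ip=10.0.0.6 expiry=20 > clock=8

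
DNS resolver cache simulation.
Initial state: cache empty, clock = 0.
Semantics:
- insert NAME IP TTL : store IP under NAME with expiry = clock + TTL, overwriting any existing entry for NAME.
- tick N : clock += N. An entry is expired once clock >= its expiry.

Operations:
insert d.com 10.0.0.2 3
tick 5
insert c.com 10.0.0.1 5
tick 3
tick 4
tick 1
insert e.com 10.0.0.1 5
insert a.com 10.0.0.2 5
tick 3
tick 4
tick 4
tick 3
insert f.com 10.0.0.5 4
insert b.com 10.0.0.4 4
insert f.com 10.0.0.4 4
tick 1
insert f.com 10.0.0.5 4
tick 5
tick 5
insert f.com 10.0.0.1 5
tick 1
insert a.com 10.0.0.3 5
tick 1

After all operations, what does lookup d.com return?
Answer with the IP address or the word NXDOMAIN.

Answer: NXDOMAIN

Derivation:
Op 1: insert d.com -> 10.0.0.2 (expiry=0+3=3). clock=0
Op 2: tick 5 -> clock=5. purged={d.com}
Op 3: insert c.com -> 10.0.0.1 (expiry=5+5=10). clock=5
Op 4: tick 3 -> clock=8.
Op 5: tick 4 -> clock=12. purged={c.com}
Op 6: tick 1 -> clock=13.
Op 7: insert e.com -> 10.0.0.1 (expiry=13+5=18). clock=13
Op 8: insert a.com -> 10.0.0.2 (expiry=13+5=18). clock=13
Op 9: tick 3 -> clock=16.
Op 10: tick 4 -> clock=20. purged={a.com,e.com}
Op 11: tick 4 -> clock=24.
Op 12: tick 3 -> clock=27.
Op 13: insert f.com -> 10.0.0.5 (expiry=27+4=31). clock=27
Op 14: insert b.com -> 10.0.0.4 (expiry=27+4=31). clock=27
Op 15: insert f.com -> 10.0.0.4 (expiry=27+4=31). clock=27
Op 16: tick 1 -> clock=28.
Op 17: insert f.com -> 10.0.0.5 (expiry=28+4=32). clock=28
Op 18: tick 5 -> clock=33. purged={b.com,f.com}
Op 19: tick 5 -> clock=38.
Op 20: insert f.com -> 10.0.0.1 (expiry=38+5=43). clock=38
Op 21: tick 1 -> clock=39.
Op 22: insert a.com -> 10.0.0.3 (expiry=39+5=44). clock=39
Op 23: tick 1 -> clock=40.
lookup d.com: not in cache (expired or never inserted)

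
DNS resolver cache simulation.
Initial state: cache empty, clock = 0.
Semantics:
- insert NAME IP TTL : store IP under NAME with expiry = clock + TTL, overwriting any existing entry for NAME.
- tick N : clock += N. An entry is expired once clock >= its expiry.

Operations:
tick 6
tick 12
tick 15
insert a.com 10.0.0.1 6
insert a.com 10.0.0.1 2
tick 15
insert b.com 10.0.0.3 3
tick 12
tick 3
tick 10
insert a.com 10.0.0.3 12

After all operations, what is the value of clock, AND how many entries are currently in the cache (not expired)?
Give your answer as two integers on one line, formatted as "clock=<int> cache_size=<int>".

Answer: clock=73 cache_size=1

Derivation:
Op 1: tick 6 -> clock=6.
Op 2: tick 12 -> clock=18.
Op 3: tick 15 -> clock=33.
Op 4: insert a.com -> 10.0.0.1 (expiry=33+6=39). clock=33
Op 5: insert a.com -> 10.0.0.1 (expiry=33+2=35). clock=33
Op 6: tick 15 -> clock=48. purged={a.com}
Op 7: insert b.com -> 10.0.0.3 (expiry=48+3=51). clock=48
Op 8: tick 12 -> clock=60. purged={b.com}
Op 9: tick 3 -> clock=63.
Op 10: tick 10 -> clock=73.
Op 11: insert a.com -> 10.0.0.3 (expiry=73+12=85). clock=73
Final clock = 73
Final cache (unexpired): {a.com} -> size=1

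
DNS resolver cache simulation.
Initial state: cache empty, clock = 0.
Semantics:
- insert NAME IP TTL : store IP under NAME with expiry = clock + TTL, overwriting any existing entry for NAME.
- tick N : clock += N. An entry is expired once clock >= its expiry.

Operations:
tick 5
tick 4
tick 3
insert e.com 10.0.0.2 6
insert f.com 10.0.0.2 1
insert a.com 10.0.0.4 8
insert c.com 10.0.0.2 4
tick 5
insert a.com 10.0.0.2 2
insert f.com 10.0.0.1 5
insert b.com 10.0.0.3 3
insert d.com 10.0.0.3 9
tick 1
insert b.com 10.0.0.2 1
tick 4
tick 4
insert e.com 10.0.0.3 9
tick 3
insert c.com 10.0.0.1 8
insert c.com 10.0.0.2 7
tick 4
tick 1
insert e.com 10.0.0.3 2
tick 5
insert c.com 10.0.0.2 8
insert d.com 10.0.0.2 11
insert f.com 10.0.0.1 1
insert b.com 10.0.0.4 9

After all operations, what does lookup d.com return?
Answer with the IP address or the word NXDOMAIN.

Answer: 10.0.0.2

Derivation:
Op 1: tick 5 -> clock=5.
Op 2: tick 4 -> clock=9.
Op 3: tick 3 -> clock=12.
Op 4: insert e.com -> 10.0.0.2 (expiry=12+6=18). clock=12
Op 5: insert f.com -> 10.0.0.2 (expiry=12+1=13). clock=12
Op 6: insert a.com -> 10.0.0.4 (expiry=12+8=20). clock=12
Op 7: insert c.com -> 10.0.0.2 (expiry=12+4=16). clock=12
Op 8: tick 5 -> clock=17. purged={c.com,f.com}
Op 9: insert a.com -> 10.0.0.2 (expiry=17+2=19). clock=17
Op 10: insert f.com -> 10.0.0.1 (expiry=17+5=22). clock=17
Op 11: insert b.com -> 10.0.0.3 (expiry=17+3=20). clock=17
Op 12: insert d.com -> 10.0.0.3 (expiry=17+9=26). clock=17
Op 13: tick 1 -> clock=18. purged={e.com}
Op 14: insert b.com -> 10.0.0.2 (expiry=18+1=19). clock=18
Op 15: tick 4 -> clock=22. purged={a.com,b.com,f.com}
Op 16: tick 4 -> clock=26. purged={d.com}
Op 17: insert e.com -> 10.0.0.3 (expiry=26+9=35). clock=26
Op 18: tick 3 -> clock=29.
Op 19: insert c.com -> 10.0.0.1 (expiry=29+8=37). clock=29
Op 20: insert c.com -> 10.0.0.2 (expiry=29+7=36). clock=29
Op 21: tick 4 -> clock=33.
Op 22: tick 1 -> clock=34.
Op 23: insert e.com -> 10.0.0.3 (expiry=34+2=36). clock=34
Op 24: tick 5 -> clock=39. purged={c.com,e.com}
Op 25: insert c.com -> 10.0.0.2 (expiry=39+8=47). clock=39
Op 26: insert d.com -> 10.0.0.2 (expiry=39+11=50). clock=39
Op 27: insert f.com -> 10.0.0.1 (expiry=39+1=40). clock=39
Op 28: insert b.com -> 10.0.0.4 (expiry=39+9=48). clock=39
lookup d.com: present, ip=10.0.0.2 expiry=50 > clock=39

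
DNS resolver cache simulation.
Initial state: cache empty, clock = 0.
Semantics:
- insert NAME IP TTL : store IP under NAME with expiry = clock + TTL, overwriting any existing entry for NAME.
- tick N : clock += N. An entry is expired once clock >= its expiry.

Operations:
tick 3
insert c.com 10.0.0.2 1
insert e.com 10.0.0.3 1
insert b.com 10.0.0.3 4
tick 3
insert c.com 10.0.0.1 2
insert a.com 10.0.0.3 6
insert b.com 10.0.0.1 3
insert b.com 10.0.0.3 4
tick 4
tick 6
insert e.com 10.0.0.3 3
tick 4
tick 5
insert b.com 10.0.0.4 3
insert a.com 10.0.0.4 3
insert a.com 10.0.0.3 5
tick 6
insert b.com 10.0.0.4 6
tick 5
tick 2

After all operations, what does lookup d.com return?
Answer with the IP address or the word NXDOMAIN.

Op 1: tick 3 -> clock=3.
Op 2: insert c.com -> 10.0.0.2 (expiry=3+1=4). clock=3
Op 3: insert e.com -> 10.0.0.3 (expiry=3+1=4). clock=3
Op 4: insert b.com -> 10.0.0.3 (expiry=3+4=7). clock=3
Op 5: tick 3 -> clock=6. purged={c.com,e.com}
Op 6: insert c.com -> 10.0.0.1 (expiry=6+2=8). clock=6
Op 7: insert a.com -> 10.0.0.3 (expiry=6+6=12). clock=6
Op 8: insert b.com -> 10.0.0.1 (expiry=6+3=9). clock=6
Op 9: insert b.com -> 10.0.0.3 (expiry=6+4=10). clock=6
Op 10: tick 4 -> clock=10. purged={b.com,c.com}
Op 11: tick 6 -> clock=16. purged={a.com}
Op 12: insert e.com -> 10.0.0.3 (expiry=16+3=19). clock=16
Op 13: tick 4 -> clock=20. purged={e.com}
Op 14: tick 5 -> clock=25.
Op 15: insert b.com -> 10.0.0.4 (expiry=25+3=28). clock=25
Op 16: insert a.com -> 10.0.0.4 (expiry=25+3=28). clock=25
Op 17: insert a.com -> 10.0.0.3 (expiry=25+5=30). clock=25
Op 18: tick 6 -> clock=31. purged={a.com,b.com}
Op 19: insert b.com -> 10.0.0.4 (expiry=31+6=37). clock=31
Op 20: tick 5 -> clock=36.
Op 21: tick 2 -> clock=38. purged={b.com}
lookup d.com: not in cache (expired or never inserted)

Answer: NXDOMAIN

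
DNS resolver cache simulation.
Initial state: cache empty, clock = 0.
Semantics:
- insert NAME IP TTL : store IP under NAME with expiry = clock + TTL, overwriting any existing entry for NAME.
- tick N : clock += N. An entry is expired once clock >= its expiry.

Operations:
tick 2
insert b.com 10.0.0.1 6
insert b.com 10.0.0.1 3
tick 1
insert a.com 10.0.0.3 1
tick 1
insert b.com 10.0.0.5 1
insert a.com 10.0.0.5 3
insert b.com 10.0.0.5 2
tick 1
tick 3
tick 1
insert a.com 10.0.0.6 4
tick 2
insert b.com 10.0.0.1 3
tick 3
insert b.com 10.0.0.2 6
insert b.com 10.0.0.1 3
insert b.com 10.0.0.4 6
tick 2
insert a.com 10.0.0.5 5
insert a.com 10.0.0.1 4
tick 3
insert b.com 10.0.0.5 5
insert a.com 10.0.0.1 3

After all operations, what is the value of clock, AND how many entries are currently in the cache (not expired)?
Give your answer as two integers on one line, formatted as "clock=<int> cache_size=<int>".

Answer: clock=19 cache_size=2

Derivation:
Op 1: tick 2 -> clock=2.
Op 2: insert b.com -> 10.0.0.1 (expiry=2+6=8). clock=2
Op 3: insert b.com -> 10.0.0.1 (expiry=2+3=5). clock=2
Op 4: tick 1 -> clock=3.
Op 5: insert a.com -> 10.0.0.3 (expiry=3+1=4). clock=3
Op 6: tick 1 -> clock=4. purged={a.com}
Op 7: insert b.com -> 10.0.0.5 (expiry=4+1=5). clock=4
Op 8: insert a.com -> 10.0.0.5 (expiry=4+3=7). clock=4
Op 9: insert b.com -> 10.0.0.5 (expiry=4+2=6). clock=4
Op 10: tick 1 -> clock=5.
Op 11: tick 3 -> clock=8. purged={a.com,b.com}
Op 12: tick 1 -> clock=9.
Op 13: insert a.com -> 10.0.0.6 (expiry=9+4=13). clock=9
Op 14: tick 2 -> clock=11.
Op 15: insert b.com -> 10.0.0.1 (expiry=11+3=14). clock=11
Op 16: tick 3 -> clock=14. purged={a.com,b.com}
Op 17: insert b.com -> 10.0.0.2 (expiry=14+6=20). clock=14
Op 18: insert b.com -> 10.0.0.1 (expiry=14+3=17). clock=14
Op 19: insert b.com -> 10.0.0.4 (expiry=14+6=20). clock=14
Op 20: tick 2 -> clock=16.
Op 21: insert a.com -> 10.0.0.5 (expiry=16+5=21). clock=16
Op 22: insert a.com -> 10.0.0.1 (expiry=16+4=20). clock=16
Op 23: tick 3 -> clock=19.
Op 24: insert b.com -> 10.0.0.5 (expiry=19+5=24). clock=19
Op 25: insert a.com -> 10.0.0.1 (expiry=19+3=22). clock=19
Final clock = 19
Final cache (unexpired): {a.com,b.com} -> size=2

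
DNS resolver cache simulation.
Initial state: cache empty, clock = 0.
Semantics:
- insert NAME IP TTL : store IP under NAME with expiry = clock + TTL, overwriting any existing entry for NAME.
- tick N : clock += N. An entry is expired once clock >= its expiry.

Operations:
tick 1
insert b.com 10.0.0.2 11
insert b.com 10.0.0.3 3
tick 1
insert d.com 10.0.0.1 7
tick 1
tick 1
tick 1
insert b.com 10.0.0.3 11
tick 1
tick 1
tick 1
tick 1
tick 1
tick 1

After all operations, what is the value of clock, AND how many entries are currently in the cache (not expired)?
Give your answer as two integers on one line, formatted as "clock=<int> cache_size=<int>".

Op 1: tick 1 -> clock=1.
Op 2: insert b.com -> 10.0.0.2 (expiry=1+11=12). clock=1
Op 3: insert b.com -> 10.0.0.3 (expiry=1+3=4). clock=1
Op 4: tick 1 -> clock=2.
Op 5: insert d.com -> 10.0.0.1 (expiry=2+7=9). clock=2
Op 6: tick 1 -> clock=3.
Op 7: tick 1 -> clock=4. purged={b.com}
Op 8: tick 1 -> clock=5.
Op 9: insert b.com -> 10.0.0.3 (expiry=5+11=16). clock=5
Op 10: tick 1 -> clock=6.
Op 11: tick 1 -> clock=7.
Op 12: tick 1 -> clock=8.
Op 13: tick 1 -> clock=9. purged={d.com}
Op 14: tick 1 -> clock=10.
Op 15: tick 1 -> clock=11.
Final clock = 11
Final cache (unexpired): {b.com} -> size=1

Answer: clock=11 cache_size=1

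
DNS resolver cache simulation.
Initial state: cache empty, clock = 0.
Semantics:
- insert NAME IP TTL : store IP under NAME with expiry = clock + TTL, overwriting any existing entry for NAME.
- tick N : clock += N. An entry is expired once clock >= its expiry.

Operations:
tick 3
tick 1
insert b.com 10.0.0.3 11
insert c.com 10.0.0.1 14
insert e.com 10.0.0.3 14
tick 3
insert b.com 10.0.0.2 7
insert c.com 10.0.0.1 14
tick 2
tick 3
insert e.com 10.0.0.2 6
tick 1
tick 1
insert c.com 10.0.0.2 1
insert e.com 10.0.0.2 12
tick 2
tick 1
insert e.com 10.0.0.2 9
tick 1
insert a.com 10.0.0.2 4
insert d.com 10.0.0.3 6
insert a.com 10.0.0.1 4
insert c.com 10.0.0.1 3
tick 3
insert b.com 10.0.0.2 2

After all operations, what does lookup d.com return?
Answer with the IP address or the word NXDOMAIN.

Op 1: tick 3 -> clock=3.
Op 2: tick 1 -> clock=4.
Op 3: insert b.com -> 10.0.0.3 (expiry=4+11=15). clock=4
Op 4: insert c.com -> 10.0.0.1 (expiry=4+14=18). clock=4
Op 5: insert e.com -> 10.0.0.3 (expiry=4+14=18). clock=4
Op 6: tick 3 -> clock=7.
Op 7: insert b.com -> 10.0.0.2 (expiry=7+7=14). clock=7
Op 8: insert c.com -> 10.0.0.1 (expiry=7+14=21). clock=7
Op 9: tick 2 -> clock=9.
Op 10: tick 3 -> clock=12.
Op 11: insert e.com -> 10.0.0.2 (expiry=12+6=18). clock=12
Op 12: tick 1 -> clock=13.
Op 13: tick 1 -> clock=14. purged={b.com}
Op 14: insert c.com -> 10.0.0.2 (expiry=14+1=15). clock=14
Op 15: insert e.com -> 10.0.0.2 (expiry=14+12=26). clock=14
Op 16: tick 2 -> clock=16. purged={c.com}
Op 17: tick 1 -> clock=17.
Op 18: insert e.com -> 10.0.0.2 (expiry=17+9=26). clock=17
Op 19: tick 1 -> clock=18.
Op 20: insert a.com -> 10.0.0.2 (expiry=18+4=22). clock=18
Op 21: insert d.com -> 10.0.0.3 (expiry=18+6=24). clock=18
Op 22: insert a.com -> 10.0.0.1 (expiry=18+4=22). clock=18
Op 23: insert c.com -> 10.0.0.1 (expiry=18+3=21). clock=18
Op 24: tick 3 -> clock=21. purged={c.com}
Op 25: insert b.com -> 10.0.0.2 (expiry=21+2=23). clock=21
lookup d.com: present, ip=10.0.0.3 expiry=24 > clock=21

Answer: 10.0.0.3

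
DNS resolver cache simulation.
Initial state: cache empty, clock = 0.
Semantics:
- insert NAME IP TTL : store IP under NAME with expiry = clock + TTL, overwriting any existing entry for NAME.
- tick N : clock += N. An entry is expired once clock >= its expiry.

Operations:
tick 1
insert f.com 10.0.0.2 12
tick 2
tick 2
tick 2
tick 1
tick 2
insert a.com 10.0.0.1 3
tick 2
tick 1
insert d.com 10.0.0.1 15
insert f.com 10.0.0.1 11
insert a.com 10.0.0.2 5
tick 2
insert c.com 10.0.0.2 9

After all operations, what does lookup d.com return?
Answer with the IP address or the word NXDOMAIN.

Answer: 10.0.0.1

Derivation:
Op 1: tick 1 -> clock=1.
Op 2: insert f.com -> 10.0.0.2 (expiry=1+12=13). clock=1
Op 3: tick 2 -> clock=3.
Op 4: tick 2 -> clock=5.
Op 5: tick 2 -> clock=7.
Op 6: tick 1 -> clock=8.
Op 7: tick 2 -> clock=10.
Op 8: insert a.com -> 10.0.0.1 (expiry=10+3=13). clock=10
Op 9: tick 2 -> clock=12.
Op 10: tick 1 -> clock=13. purged={a.com,f.com}
Op 11: insert d.com -> 10.0.0.1 (expiry=13+15=28). clock=13
Op 12: insert f.com -> 10.0.0.1 (expiry=13+11=24). clock=13
Op 13: insert a.com -> 10.0.0.2 (expiry=13+5=18). clock=13
Op 14: tick 2 -> clock=15.
Op 15: insert c.com -> 10.0.0.2 (expiry=15+9=24). clock=15
lookup d.com: present, ip=10.0.0.1 expiry=28 > clock=15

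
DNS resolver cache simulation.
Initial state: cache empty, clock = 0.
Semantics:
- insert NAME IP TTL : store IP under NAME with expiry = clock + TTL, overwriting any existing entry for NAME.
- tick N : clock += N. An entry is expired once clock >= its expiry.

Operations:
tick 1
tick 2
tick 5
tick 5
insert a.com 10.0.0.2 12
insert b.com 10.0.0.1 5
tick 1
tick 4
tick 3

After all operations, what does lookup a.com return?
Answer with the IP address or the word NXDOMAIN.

Op 1: tick 1 -> clock=1.
Op 2: tick 2 -> clock=3.
Op 3: tick 5 -> clock=8.
Op 4: tick 5 -> clock=13.
Op 5: insert a.com -> 10.0.0.2 (expiry=13+12=25). clock=13
Op 6: insert b.com -> 10.0.0.1 (expiry=13+5=18). clock=13
Op 7: tick 1 -> clock=14.
Op 8: tick 4 -> clock=18. purged={b.com}
Op 9: tick 3 -> clock=21.
lookup a.com: present, ip=10.0.0.2 expiry=25 > clock=21

Answer: 10.0.0.2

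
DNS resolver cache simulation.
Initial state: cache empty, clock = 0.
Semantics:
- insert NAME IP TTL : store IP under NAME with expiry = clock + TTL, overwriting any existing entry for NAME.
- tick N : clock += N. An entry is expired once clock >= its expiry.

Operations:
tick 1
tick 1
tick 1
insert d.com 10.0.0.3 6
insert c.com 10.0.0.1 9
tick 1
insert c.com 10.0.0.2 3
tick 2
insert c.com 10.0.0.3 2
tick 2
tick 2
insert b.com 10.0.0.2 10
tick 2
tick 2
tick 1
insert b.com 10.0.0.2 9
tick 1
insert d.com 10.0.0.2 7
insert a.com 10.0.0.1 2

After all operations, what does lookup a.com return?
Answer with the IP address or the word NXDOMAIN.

Op 1: tick 1 -> clock=1.
Op 2: tick 1 -> clock=2.
Op 3: tick 1 -> clock=3.
Op 4: insert d.com -> 10.0.0.3 (expiry=3+6=9). clock=3
Op 5: insert c.com -> 10.0.0.1 (expiry=3+9=12). clock=3
Op 6: tick 1 -> clock=4.
Op 7: insert c.com -> 10.0.0.2 (expiry=4+3=7). clock=4
Op 8: tick 2 -> clock=6.
Op 9: insert c.com -> 10.0.0.3 (expiry=6+2=8). clock=6
Op 10: tick 2 -> clock=8. purged={c.com}
Op 11: tick 2 -> clock=10. purged={d.com}
Op 12: insert b.com -> 10.0.0.2 (expiry=10+10=20). clock=10
Op 13: tick 2 -> clock=12.
Op 14: tick 2 -> clock=14.
Op 15: tick 1 -> clock=15.
Op 16: insert b.com -> 10.0.0.2 (expiry=15+9=24). clock=15
Op 17: tick 1 -> clock=16.
Op 18: insert d.com -> 10.0.0.2 (expiry=16+7=23). clock=16
Op 19: insert a.com -> 10.0.0.1 (expiry=16+2=18). clock=16
lookup a.com: present, ip=10.0.0.1 expiry=18 > clock=16

Answer: 10.0.0.1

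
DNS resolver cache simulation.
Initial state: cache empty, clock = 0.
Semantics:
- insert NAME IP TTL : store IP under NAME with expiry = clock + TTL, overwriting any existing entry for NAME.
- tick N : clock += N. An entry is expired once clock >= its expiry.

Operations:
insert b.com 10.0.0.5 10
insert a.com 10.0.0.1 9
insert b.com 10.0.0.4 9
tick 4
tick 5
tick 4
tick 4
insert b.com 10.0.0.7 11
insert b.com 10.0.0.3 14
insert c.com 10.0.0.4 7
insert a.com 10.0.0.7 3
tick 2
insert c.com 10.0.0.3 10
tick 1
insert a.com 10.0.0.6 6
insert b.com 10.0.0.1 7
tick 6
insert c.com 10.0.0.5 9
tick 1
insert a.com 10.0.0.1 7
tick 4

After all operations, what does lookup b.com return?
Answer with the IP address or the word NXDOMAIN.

Answer: NXDOMAIN

Derivation:
Op 1: insert b.com -> 10.0.0.5 (expiry=0+10=10). clock=0
Op 2: insert a.com -> 10.0.0.1 (expiry=0+9=9). clock=0
Op 3: insert b.com -> 10.0.0.4 (expiry=0+9=9). clock=0
Op 4: tick 4 -> clock=4.
Op 5: tick 5 -> clock=9. purged={a.com,b.com}
Op 6: tick 4 -> clock=13.
Op 7: tick 4 -> clock=17.
Op 8: insert b.com -> 10.0.0.7 (expiry=17+11=28). clock=17
Op 9: insert b.com -> 10.0.0.3 (expiry=17+14=31). clock=17
Op 10: insert c.com -> 10.0.0.4 (expiry=17+7=24). clock=17
Op 11: insert a.com -> 10.0.0.7 (expiry=17+3=20). clock=17
Op 12: tick 2 -> clock=19.
Op 13: insert c.com -> 10.0.0.3 (expiry=19+10=29). clock=19
Op 14: tick 1 -> clock=20. purged={a.com}
Op 15: insert a.com -> 10.0.0.6 (expiry=20+6=26). clock=20
Op 16: insert b.com -> 10.0.0.1 (expiry=20+7=27). clock=20
Op 17: tick 6 -> clock=26. purged={a.com}
Op 18: insert c.com -> 10.0.0.5 (expiry=26+9=35). clock=26
Op 19: tick 1 -> clock=27. purged={b.com}
Op 20: insert a.com -> 10.0.0.1 (expiry=27+7=34). clock=27
Op 21: tick 4 -> clock=31.
lookup b.com: not in cache (expired or never inserted)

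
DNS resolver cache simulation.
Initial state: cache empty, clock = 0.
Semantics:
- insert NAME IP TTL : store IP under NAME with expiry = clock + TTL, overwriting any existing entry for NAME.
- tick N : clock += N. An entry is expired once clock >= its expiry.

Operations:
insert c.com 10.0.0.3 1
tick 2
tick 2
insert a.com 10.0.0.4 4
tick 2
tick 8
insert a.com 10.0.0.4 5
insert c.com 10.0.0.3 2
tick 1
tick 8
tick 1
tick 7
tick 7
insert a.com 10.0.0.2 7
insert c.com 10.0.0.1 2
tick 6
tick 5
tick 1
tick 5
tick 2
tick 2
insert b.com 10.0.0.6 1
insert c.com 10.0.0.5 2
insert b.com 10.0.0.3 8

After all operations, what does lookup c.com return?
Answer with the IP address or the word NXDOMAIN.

Op 1: insert c.com -> 10.0.0.3 (expiry=0+1=1). clock=0
Op 2: tick 2 -> clock=2. purged={c.com}
Op 3: tick 2 -> clock=4.
Op 4: insert a.com -> 10.0.0.4 (expiry=4+4=8). clock=4
Op 5: tick 2 -> clock=6.
Op 6: tick 8 -> clock=14. purged={a.com}
Op 7: insert a.com -> 10.0.0.4 (expiry=14+5=19). clock=14
Op 8: insert c.com -> 10.0.0.3 (expiry=14+2=16). clock=14
Op 9: tick 1 -> clock=15.
Op 10: tick 8 -> clock=23. purged={a.com,c.com}
Op 11: tick 1 -> clock=24.
Op 12: tick 7 -> clock=31.
Op 13: tick 7 -> clock=38.
Op 14: insert a.com -> 10.0.0.2 (expiry=38+7=45). clock=38
Op 15: insert c.com -> 10.0.0.1 (expiry=38+2=40). clock=38
Op 16: tick 6 -> clock=44. purged={c.com}
Op 17: tick 5 -> clock=49. purged={a.com}
Op 18: tick 1 -> clock=50.
Op 19: tick 5 -> clock=55.
Op 20: tick 2 -> clock=57.
Op 21: tick 2 -> clock=59.
Op 22: insert b.com -> 10.0.0.6 (expiry=59+1=60). clock=59
Op 23: insert c.com -> 10.0.0.5 (expiry=59+2=61). clock=59
Op 24: insert b.com -> 10.0.0.3 (expiry=59+8=67). clock=59
lookup c.com: present, ip=10.0.0.5 expiry=61 > clock=59

Answer: 10.0.0.5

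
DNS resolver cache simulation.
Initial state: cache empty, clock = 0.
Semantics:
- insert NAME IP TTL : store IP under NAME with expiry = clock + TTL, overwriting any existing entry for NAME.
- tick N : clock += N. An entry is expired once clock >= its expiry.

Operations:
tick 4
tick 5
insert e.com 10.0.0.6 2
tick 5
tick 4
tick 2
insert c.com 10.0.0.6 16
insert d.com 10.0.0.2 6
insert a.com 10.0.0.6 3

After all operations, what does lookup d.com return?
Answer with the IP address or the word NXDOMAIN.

Answer: 10.0.0.2

Derivation:
Op 1: tick 4 -> clock=4.
Op 2: tick 5 -> clock=9.
Op 3: insert e.com -> 10.0.0.6 (expiry=9+2=11). clock=9
Op 4: tick 5 -> clock=14. purged={e.com}
Op 5: tick 4 -> clock=18.
Op 6: tick 2 -> clock=20.
Op 7: insert c.com -> 10.0.0.6 (expiry=20+16=36). clock=20
Op 8: insert d.com -> 10.0.0.2 (expiry=20+6=26). clock=20
Op 9: insert a.com -> 10.0.0.6 (expiry=20+3=23). clock=20
lookup d.com: present, ip=10.0.0.2 expiry=26 > clock=20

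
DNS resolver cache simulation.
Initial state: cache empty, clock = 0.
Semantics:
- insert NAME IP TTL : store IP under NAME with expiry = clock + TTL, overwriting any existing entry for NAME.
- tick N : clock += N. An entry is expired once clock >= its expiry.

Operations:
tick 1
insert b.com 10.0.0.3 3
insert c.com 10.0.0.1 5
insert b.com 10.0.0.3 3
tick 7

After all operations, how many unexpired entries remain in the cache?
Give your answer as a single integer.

Op 1: tick 1 -> clock=1.
Op 2: insert b.com -> 10.0.0.3 (expiry=1+3=4). clock=1
Op 3: insert c.com -> 10.0.0.1 (expiry=1+5=6). clock=1
Op 4: insert b.com -> 10.0.0.3 (expiry=1+3=4). clock=1
Op 5: tick 7 -> clock=8. purged={b.com,c.com}
Final cache (unexpired): {} -> size=0

Answer: 0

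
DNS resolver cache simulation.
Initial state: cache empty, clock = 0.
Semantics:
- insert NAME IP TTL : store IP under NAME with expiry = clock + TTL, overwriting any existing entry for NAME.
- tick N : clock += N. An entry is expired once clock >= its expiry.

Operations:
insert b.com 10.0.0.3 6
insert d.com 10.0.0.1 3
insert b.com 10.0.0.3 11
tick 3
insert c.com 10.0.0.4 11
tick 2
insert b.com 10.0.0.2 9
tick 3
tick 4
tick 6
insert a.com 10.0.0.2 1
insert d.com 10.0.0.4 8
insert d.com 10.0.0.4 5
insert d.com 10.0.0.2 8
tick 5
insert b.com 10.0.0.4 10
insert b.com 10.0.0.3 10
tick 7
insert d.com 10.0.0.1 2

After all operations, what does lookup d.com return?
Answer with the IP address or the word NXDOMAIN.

Op 1: insert b.com -> 10.0.0.3 (expiry=0+6=6). clock=0
Op 2: insert d.com -> 10.0.0.1 (expiry=0+3=3). clock=0
Op 3: insert b.com -> 10.0.0.3 (expiry=0+11=11). clock=0
Op 4: tick 3 -> clock=3. purged={d.com}
Op 5: insert c.com -> 10.0.0.4 (expiry=3+11=14). clock=3
Op 6: tick 2 -> clock=5.
Op 7: insert b.com -> 10.0.0.2 (expiry=5+9=14). clock=5
Op 8: tick 3 -> clock=8.
Op 9: tick 4 -> clock=12.
Op 10: tick 6 -> clock=18. purged={b.com,c.com}
Op 11: insert a.com -> 10.0.0.2 (expiry=18+1=19). clock=18
Op 12: insert d.com -> 10.0.0.4 (expiry=18+8=26). clock=18
Op 13: insert d.com -> 10.0.0.4 (expiry=18+5=23). clock=18
Op 14: insert d.com -> 10.0.0.2 (expiry=18+8=26). clock=18
Op 15: tick 5 -> clock=23. purged={a.com}
Op 16: insert b.com -> 10.0.0.4 (expiry=23+10=33). clock=23
Op 17: insert b.com -> 10.0.0.3 (expiry=23+10=33). clock=23
Op 18: tick 7 -> clock=30. purged={d.com}
Op 19: insert d.com -> 10.0.0.1 (expiry=30+2=32). clock=30
lookup d.com: present, ip=10.0.0.1 expiry=32 > clock=30

Answer: 10.0.0.1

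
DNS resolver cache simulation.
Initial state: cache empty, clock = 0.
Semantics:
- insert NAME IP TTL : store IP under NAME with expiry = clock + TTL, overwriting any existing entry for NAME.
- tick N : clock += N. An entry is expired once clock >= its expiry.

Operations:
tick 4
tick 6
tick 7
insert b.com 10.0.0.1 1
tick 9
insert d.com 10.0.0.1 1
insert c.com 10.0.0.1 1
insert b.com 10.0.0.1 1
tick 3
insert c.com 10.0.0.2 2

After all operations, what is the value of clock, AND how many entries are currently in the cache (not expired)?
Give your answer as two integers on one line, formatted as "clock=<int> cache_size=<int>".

Answer: clock=29 cache_size=1

Derivation:
Op 1: tick 4 -> clock=4.
Op 2: tick 6 -> clock=10.
Op 3: tick 7 -> clock=17.
Op 4: insert b.com -> 10.0.0.1 (expiry=17+1=18). clock=17
Op 5: tick 9 -> clock=26. purged={b.com}
Op 6: insert d.com -> 10.0.0.1 (expiry=26+1=27). clock=26
Op 7: insert c.com -> 10.0.0.1 (expiry=26+1=27). clock=26
Op 8: insert b.com -> 10.0.0.1 (expiry=26+1=27). clock=26
Op 9: tick 3 -> clock=29. purged={b.com,c.com,d.com}
Op 10: insert c.com -> 10.0.0.2 (expiry=29+2=31). clock=29
Final clock = 29
Final cache (unexpired): {c.com} -> size=1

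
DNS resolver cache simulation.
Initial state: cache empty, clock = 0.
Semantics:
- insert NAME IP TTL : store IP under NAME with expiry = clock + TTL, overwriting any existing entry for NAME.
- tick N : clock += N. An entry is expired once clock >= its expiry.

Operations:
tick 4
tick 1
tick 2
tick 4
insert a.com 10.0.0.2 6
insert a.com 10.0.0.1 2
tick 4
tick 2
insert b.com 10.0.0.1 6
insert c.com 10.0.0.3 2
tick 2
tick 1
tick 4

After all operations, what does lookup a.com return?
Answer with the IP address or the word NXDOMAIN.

Op 1: tick 4 -> clock=4.
Op 2: tick 1 -> clock=5.
Op 3: tick 2 -> clock=7.
Op 4: tick 4 -> clock=11.
Op 5: insert a.com -> 10.0.0.2 (expiry=11+6=17). clock=11
Op 6: insert a.com -> 10.0.0.1 (expiry=11+2=13). clock=11
Op 7: tick 4 -> clock=15. purged={a.com}
Op 8: tick 2 -> clock=17.
Op 9: insert b.com -> 10.0.0.1 (expiry=17+6=23). clock=17
Op 10: insert c.com -> 10.0.0.3 (expiry=17+2=19). clock=17
Op 11: tick 2 -> clock=19. purged={c.com}
Op 12: tick 1 -> clock=20.
Op 13: tick 4 -> clock=24. purged={b.com}
lookup a.com: not in cache (expired or never inserted)

Answer: NXDOMAIN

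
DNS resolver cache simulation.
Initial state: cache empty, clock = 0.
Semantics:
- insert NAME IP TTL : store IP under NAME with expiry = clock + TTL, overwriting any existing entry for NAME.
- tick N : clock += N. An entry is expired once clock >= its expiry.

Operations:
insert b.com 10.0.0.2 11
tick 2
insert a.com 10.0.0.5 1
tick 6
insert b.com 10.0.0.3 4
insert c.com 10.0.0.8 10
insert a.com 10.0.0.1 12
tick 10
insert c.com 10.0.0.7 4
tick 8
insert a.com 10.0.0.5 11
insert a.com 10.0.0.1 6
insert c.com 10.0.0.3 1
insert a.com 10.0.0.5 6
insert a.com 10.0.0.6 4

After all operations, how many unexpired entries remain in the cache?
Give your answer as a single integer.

Answer: 2

Derivation:
Op 1: insert b.com -> 10.0.0.2 (expiry=0+11=11). clock=0
Op 2: tick 2 -> clock=2.
Op 3: insert a.com -> 10.0.0.5 (expiry=2+1=3). clock=2
Op 4: tick 6 -> clock=8. purged={a.com}
Op 5: insert b.com -> 10.0.0.3 (expiry=8+4=12). clock=8
Op 6: insert c.com -> 10.0.0.8 (expiry=8+10=18). clock=8
Op 7: insert a.com -> 10.0.0.1 (expiry=8+12=20). clock=8
Op 8: tick 10 -> clock=18. purged={b.com,c.com}
Op 9: insert c.com -> 10.0.0.7 (expiry=18+4=22). clock=18
Op 10: tick 8 -> clock=26. purged={a.com,c.com}
Op 11: insert a.com -> 10.0.0.5 (expiry=26+11=37). clock=26
Op 12: insert a.com -> 10.0.0.1 (expiry=26+6=32). clock=26
Op 13: insert c.com -> 10.0.0.3 (expiry=26+1=27). clock=26
Op 14: insert a.com -> 10.0.0.5 (expiry=26+6=32). clock=26
Op 15: insert a.com -> 10.0.0.6 (expiry=26+4=30). clock=26
Final cache (unexpired): {a.com,c.com} -> size=2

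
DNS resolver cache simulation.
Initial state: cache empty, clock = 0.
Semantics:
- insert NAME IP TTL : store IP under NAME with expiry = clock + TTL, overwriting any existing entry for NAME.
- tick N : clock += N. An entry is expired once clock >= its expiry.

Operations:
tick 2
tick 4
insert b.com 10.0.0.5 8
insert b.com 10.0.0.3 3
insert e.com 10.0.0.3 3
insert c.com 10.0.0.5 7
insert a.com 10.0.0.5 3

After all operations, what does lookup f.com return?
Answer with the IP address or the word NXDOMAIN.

Op 1: tick 2 -> clock=2.
Op 2: tick 4 -> clock=6.
Op 3: insert b.com -> 10.0.0.5 (expiry=6+8=14). clock=6
Op 4: insert b.com -> 10.0.0.3 (expiry=6+3=9). clock=6
Op 5: insert e.com -> 10.0.0.3 (expiry=6+3=9). clock=6
Op 6: insert c.com -> 10.0.0.5 (expiry=6+7=13). clock=6
Op 7: insert a.com -> 10.0.0.5 (expiry=6+3=9). clock=6
lookup f.com: not in cache (expired or never inserted)

Answer: NXDOMAIN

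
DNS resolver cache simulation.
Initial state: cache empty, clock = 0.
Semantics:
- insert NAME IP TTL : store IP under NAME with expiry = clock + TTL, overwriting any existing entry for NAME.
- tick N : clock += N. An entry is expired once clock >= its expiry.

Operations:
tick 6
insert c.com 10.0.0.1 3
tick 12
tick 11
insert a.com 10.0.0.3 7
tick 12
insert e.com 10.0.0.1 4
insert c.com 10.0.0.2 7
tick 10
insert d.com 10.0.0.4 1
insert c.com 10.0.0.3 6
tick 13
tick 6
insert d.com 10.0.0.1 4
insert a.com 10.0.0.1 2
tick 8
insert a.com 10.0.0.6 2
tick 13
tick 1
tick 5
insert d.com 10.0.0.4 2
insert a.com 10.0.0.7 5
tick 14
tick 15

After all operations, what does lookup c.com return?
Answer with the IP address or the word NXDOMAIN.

Op 1: tick 6 -> clock=6.
Op 2: insert c.com -> 10.0.0.1 (expiry=6+3=9). clock=6
Op 3: tick 12 -> clock=18. purged={c.com}
Op 4: tick 11 -> clock=29.
Op 5: insert a.com -> 10.0.0.3 (expiry=29+7=36). clock=29
Op 6: tick 12 -> clock=41. purged={a.com}
Op 7: insert e.com -> 10.0.0.1 (expiry=41+4=45). clock=41
Op 8: insert c.com -> 10.0.0.2 (expiry=41+7=48). clock=41
Op 9: tick 10 -> clock=51. purged={c.com,e.com}
Op 10: insert d.com -> 10.0.0.4 (expiry=51+1=52). clock=51
Op 11: insert c.com -> 10.0.0.3 (expiry=51+6=57). clock=51
Op 12: tick 13 -> clock=64. purged={c.com,d.com}
Op 13: tick 6 -> clock=70.
Op 14: insert d.com -> 10.0.0.1 (expiry=70+4=74). clock=70
Op 15: insert a.com -> 10.0.0.1 (expiry=70+2=72). clock=70
Op 16: tick 8 -> clock=78. purged={a.com,d.com}
Op 17: insert a.com -> 10.0.0.6 (expiry=78+2=80). clock=78
Op 18: tick 13 -> clock=91. purged={a.com}
Op 19: tick 1 -> clock=92.
Op 20: tick 5 -> clock=97.
Op 21: insert d.com -> 10.0.0.4 (expiry=97+2=99). clock=97
Op 22: insert a.com -> 10.0.0.7 (expiry=97+5=102). clock=97
Op 23: tick 14 -> clock=111. purged={a.com,d.com}
Op 24: tick 15 -> clock=126.
lookup c.com: not in cache (expired or never inserted)

Answer: NXDOMAIN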